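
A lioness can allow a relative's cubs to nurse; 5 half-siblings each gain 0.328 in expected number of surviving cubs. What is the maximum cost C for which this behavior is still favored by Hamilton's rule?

r to a half-sibling = 0.25 (half-sibs share one parent — one path of length 2: r = (1/2)^2 = 1/4).
Hamilton's rule: n·r·B > C, so the trait is favored while C < n·r·B = 5·0.25·0.328 = 0.41.

0.41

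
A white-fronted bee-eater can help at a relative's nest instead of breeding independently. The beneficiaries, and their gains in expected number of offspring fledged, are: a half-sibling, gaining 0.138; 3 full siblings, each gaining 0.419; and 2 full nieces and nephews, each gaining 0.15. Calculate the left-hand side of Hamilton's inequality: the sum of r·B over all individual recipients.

0.738

r to a half-sibling = 1/4 (half-sibs share one parent — one path of length 2: r = (1/2)^2 = 1/4).
r to a full sibling = 1/2 (full sibs share both parents — two paths of length 2: r = 2·(1/2)^2 = 1/2).
r to a full niece or nephew = 0.25 (full aunt/uncle↔niece/nephew: two paths of length 3 through the shared grandparent pair: r = 2·(1/2)^3 = 1/4).
Summing one r·B term per recipient: 1·0.25·0.138 + 3·0.5·0.419 + 2·0.25·0.15 = 0.738.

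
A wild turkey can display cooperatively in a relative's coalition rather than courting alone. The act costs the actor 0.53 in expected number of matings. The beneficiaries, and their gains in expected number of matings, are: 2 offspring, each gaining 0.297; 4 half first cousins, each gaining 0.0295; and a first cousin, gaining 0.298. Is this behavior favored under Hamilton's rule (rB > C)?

Hamilton's rule: the trait is favored when the sum of r·B over every recipient exceeds the actor's cost C.
r to an offspring = 1/2 (one parent–offspring link: r = (1/2)^1 = 1/2).
r to a half first cousin = 0.0625 (half first cousins share one grandparent — one path of length 4: r = (1/2)^4 = 1/16).
r to a first cousin = 1/8 (first cousins share one grandparent pair — two paths of length 4: r = 2·(1/2)^4 = 1/8).
Summing one r·B term per recipient: 2·0.5·0.297 + 4·0.0625·0.0295 + 1·0.125·0.298 = 0.341625.
0.341625 < 0.53: the indirect benefit is less than the cost.

No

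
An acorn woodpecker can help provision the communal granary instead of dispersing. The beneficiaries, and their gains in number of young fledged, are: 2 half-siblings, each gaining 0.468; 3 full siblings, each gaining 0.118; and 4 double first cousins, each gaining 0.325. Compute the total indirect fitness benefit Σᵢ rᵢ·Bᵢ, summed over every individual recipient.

0.736

r to a half-sibling = 1/4 (half-sibs share one parent — one path of length 2: r = (1/2)^2 = 1/4).
r to a full sibling = 1/2 (full sibs share both parents — two paths of length 2: r = 2·(1/2)^2 = 1/2).
r to a double first cousin = 0.25 (double first cousins share both grandparent pairs — four paths of length 4: r = 4·(1/2)^4 = 1/4).
Summing one r·B term per recipient: 2·0.25·0.468 + 3·0.5·0.118 + 4·0.25·0.325 = 0.736.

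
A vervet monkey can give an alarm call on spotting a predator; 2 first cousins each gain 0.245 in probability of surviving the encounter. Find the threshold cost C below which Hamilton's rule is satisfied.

0.06125

r to a first cousin = 0.125 (first cousins share one grandparent pair — two paths of length 4: r = 2·(1/2)^4 = 1/8).
Hamilton's rule: n·r·B > C, so the trait is favored while C < n·r·B = 2·0.125·0.245 = 0.06125.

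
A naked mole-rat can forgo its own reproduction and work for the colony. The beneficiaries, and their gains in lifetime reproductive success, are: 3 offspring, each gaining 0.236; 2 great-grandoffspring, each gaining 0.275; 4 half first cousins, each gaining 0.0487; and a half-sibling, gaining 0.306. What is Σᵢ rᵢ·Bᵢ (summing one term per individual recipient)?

0.511425

r to an offspring = 0.5 (one parent–offspring link: r = (1/2)^1 = 1/2).
r to a great-grandoffspring = 1/8 (three parent–offspring links: r = (1/2)^3 = 1/8).
r to a half first cousin = 1/16 (half first cousins share one grandparent — one path of length 4: r = (1/2)^4 = 1/16).
r to a half-sibling = 1/4 (half-sibs share one parent — one path of length 2: r = (1/2)^2 = 1/4).
Summing one r·B term per recipient: 3·0.5·0.236 + 2·0.125·0.275 + 4·0.0625·0.0487 + 1·0.25·0.306 = 0.511425.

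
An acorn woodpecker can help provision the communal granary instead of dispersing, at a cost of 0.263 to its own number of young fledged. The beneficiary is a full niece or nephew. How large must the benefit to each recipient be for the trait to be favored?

1.052

r to a full niece or nephew = 0.25 (full aunt/uncle↔niece/nephew: two paths of length 3 through the shared grandparent pair: r = 2·(1/2)^3 = 1/4).
Hamilton's rule with n recipients of equal r: n·r·B > C, so B > C/(n·r) = 0.263/(1·0.25) = 1.052.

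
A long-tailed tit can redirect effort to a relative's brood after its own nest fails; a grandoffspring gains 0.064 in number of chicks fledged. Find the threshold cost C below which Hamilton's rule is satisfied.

r to a grandoffspring = 0.25 (two parent–offspring links: r = (1/2)^2 = 1/4).
Hamilton's rule: n·r·B > C, so the trait is favored while C < n·r·B = 1·0.25·0.064 = 0.016.

0.016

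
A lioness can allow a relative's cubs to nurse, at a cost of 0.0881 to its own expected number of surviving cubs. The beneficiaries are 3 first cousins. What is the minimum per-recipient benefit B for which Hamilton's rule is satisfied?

r to a first cousin = 1/8 (first cousins share one grandparent pair — two paths of length 4: r = 2·(1/2)^4 = 1/8).
Hamilton's rule with n recipients of equal r: n·r·B > C, so B > C/(n·r) = 0.0881/(3·0.125) = 0.2349.

0.2349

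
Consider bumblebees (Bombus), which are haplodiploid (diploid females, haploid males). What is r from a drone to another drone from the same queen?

Haploid brothers each carry a random half of the queen's diploid genome, so on average they share half: r = 1/2.

0.5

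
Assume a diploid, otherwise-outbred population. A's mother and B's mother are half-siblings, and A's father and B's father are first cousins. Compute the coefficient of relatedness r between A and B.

With two independent routes of shared ancestry, r is the sum of the two contributions.
A and B are related in two ways: half first cousins through their mothers (r = 1/16) and second cousins through their fathers (r = 1/32).
r = 1/16 + 1/32 = 3/32 = 0.09375.

0.09375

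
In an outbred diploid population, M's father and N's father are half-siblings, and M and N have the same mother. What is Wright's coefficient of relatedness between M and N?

Relatedness sums over independent paths through distinct common ancestors.
M and N are related in two ways: half first cousins through their fathers (r = 1/16) and half-sibs through their shared mother (r = 1/4).
r = 1/16 + 1/4 = 5/16 = 0.3125.

0.3125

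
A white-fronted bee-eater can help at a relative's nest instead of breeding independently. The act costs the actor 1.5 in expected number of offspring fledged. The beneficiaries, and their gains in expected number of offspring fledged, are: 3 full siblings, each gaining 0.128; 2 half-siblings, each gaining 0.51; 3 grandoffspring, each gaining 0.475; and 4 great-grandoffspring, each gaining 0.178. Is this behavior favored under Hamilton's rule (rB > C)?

No

Hamilton's rule: the trait is favored when the sum of r·B over every recipient exceeds the actor's cost C.
r to a full sibling = 0.5 (full sibs share both parents — two paths of length 2: r = 2·(1/2)^2 = 1/2).
r to a half-sibling = 1/4 (half-sibs share one parent — one path of length 2: r = (1/2)^2 = 1/4).
r to a grandoffspring = 1/4 (two parent–offspring links: r = (1/2)^2 = 1/4).
r to a great-grandoffspring = 0.125 (three parent–offspring links: r = (1/2)^3 = 1/8).
Summing one r·B term per recipient: 3·0.5·0.128 + 2·0.25·0.51 + 3·0.25·0.475 + 4·0.125·0.178 = 0.89225.
0.89225 < 1.5: the indirect benefit is less than the cost.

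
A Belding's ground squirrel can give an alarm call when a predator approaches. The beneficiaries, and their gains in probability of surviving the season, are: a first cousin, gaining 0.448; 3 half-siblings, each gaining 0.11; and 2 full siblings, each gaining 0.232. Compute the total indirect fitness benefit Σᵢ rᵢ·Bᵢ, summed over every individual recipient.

0.3705

r to a first cousin = 1/8 (first cousins share one grandparent pair — two paths of length 4: r = 2·(1/2)^4 = 1/8).
r to a half-sibling = 0.25 (half-sibs share one parent — one path of length 2: r = (1/2)^2 = 1/4).
r to a full sibling = 1/2 (full sibs share both parents — two paths of length 2: r = 2·(1/2)^2 = 1/2).
Summing one r·B term per recipient: 1·0.125·0.448 + 3·0.25·0.11 + 2·0.5·0.232 = 0.3705.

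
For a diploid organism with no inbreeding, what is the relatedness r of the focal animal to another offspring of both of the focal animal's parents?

Each parent–offspring link contributes a factor of 1/2, and independent paths through distinct common ancestors add.
Full sibs share both parents — two paths of length 2: r = 2·(1/2)^2 = 1/2.

0.5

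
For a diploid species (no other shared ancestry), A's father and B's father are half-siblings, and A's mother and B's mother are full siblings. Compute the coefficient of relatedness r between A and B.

Wright's path rule: contributions from independent ancestry routes add.
A and B are related in two ways: half first cousins through their fathers (r = 1/16) and first cousins through their mothers (r = 1/8).
r = 1/16 + 1/8 = 3/16 = 0.1875.

0.1875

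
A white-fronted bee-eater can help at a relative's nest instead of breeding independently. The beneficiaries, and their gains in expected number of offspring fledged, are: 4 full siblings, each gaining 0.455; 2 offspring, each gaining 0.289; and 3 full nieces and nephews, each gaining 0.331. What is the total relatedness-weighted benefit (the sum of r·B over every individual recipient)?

r to a full sibling = 1/2 (full sibs share both parents — two paths of length 2: r = 2·(1/2)^2 = 1/2).
r to an offspring = 0.5 (one parent–offspring link: r = (1/2)^1 = 1/2).
r to a full niece or nephew = 1/4 (full aunt/uncle↔niece/nephew: two paths of length 3 through the shared grandparent pair: r = 2·(1/2)^3 = 1/4).
Summing one r·B term per recipient: 4·0.5·0.455 + 2·0.5·0.289 + 3·0.25·0.331 = 1.44725.

1.44725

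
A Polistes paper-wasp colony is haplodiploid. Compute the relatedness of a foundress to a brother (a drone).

0.25

Her haploid brother carries none of their father's genes and a random half of their mother's genome; that half matches the maternal half of her own genome with probability 1/2: r = 1/2 · 1/2 = 1/4.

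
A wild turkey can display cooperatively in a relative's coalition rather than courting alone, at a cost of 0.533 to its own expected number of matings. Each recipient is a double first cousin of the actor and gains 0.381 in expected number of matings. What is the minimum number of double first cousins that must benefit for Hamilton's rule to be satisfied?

r to a double first cousin = 0.25 (double first cousins share both grandparent pairs — four paths of length 4: r = 4·(1/2)^4 = 1/4).
Hamilton's rule: n·r·B > C  ⇒  n > C/(r·B) = 0.533/(0.25·0.381) = 5.596.
The smallest integer exceeding 5.596 is 6.

6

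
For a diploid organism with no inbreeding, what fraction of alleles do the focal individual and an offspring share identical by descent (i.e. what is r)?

One parent–offspring link: r = (1/2)^1 = 1/2.

0.5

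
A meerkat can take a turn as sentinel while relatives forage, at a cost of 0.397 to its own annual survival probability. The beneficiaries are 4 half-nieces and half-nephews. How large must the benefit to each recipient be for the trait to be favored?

r to a half-niece or half-nephew = 0.125 (half-aunt/uncle↔niece/nephew: one path of length 3: r = (1/2)^3 = 1/8).
Hamilton's rule with n recipients of equal r: n·r·B > C, so B > C/(n·r) = 0.397/(4·0.125) = 0.794.

0.794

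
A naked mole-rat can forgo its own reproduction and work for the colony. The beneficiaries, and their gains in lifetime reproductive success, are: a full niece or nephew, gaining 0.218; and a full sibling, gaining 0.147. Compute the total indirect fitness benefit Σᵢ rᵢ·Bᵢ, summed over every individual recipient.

r to a full niece or nephew = 1/4 (full aunt/uncle↔niece/nephew: two paths of length 3 through the shared grandparent pair: r = 2·(1/2)^3 = 1/4).
r to a full sibling = 1/2 (full sibs share both parents — two paths of length 2: r = 2·(1/2)^2 = 1/2).
Summing one r·B term per recipient: 1·0.25·0.218 + 1·0.5·0.147 = 0.128.

0.128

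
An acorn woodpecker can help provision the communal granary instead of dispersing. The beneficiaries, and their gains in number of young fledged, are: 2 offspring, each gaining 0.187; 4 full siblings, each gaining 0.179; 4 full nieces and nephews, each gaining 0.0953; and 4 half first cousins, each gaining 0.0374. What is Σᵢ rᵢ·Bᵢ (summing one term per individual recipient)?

0.64965

r to an offspring = 0.5 (one parent–offspring link: r = (1/2)^1 = 1/2).
r to a full sibling = 0.5 (full sibs share both parents — two paths of length 2: r = 2·(1/2)^2 = 1/2).
r to a full niece or nephew = 1/4 (full aunt/uncle↔niece/nephew: two paths of length 3 through the shared grandparent pair: r = 2·(1/2)^3 = 1/4).
r to a half first cousin = 0.0625 (half first cousins share one grandparent — one path of length 4: r = (1/2)^4 = 1/16).
Summing one r·B term per recipient: 2·0.5·0.187 + 4·0.5·0.179 + 4·0.25·0.0953 + 4·0.0625·0.0374 = 0.64965.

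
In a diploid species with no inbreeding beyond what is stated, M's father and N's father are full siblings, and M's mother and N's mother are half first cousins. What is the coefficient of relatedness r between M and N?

0.140625

Wright's path rule: contributions from independent ancestry routes add.
M and N are related in two ways: first cousins through their fathers (r = 1/8) and half second cousins through their mothers (r = 1/64).
r = 1/8 + 1/64 = 9/64 = 0.140625.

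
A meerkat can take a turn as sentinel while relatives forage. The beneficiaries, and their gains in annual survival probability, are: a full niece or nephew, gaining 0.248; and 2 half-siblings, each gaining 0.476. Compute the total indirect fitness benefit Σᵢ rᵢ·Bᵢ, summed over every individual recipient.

r to a full niece or nephew = 1/4 (full aunt/uncle↔niece/nephew: two paths of length 3 through the shared grandparent pair: r = 2·(1/2)^3 = 1/4).
r to a half-sibling = 0.25 (half-sibs share one parent — one path of length 2: r = (1/2)^2 = 1/4).
Summing one r·B term per recipient: 1·0.25·0.248 + 2·0.25·0.476 = 0.3.

0.3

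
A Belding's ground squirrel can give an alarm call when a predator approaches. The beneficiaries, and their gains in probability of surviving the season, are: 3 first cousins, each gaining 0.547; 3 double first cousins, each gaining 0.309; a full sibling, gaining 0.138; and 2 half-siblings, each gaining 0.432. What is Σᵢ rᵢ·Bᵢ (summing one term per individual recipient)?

0.721875

r to a first cousin = 1/8 (first cousins share one grandparent pair — two paths of length 4: r = 2·(1/2)^4 = 1/8).
r to a double first cousin = 1/4 (double first cousins share both grandparent pairs — four paths of length 4: r = 4·(1/2)^4 = 1/4).
r to a full sibling = 0.5 (full sibs share both parents — two paths of length 2: r = 2·(1/2)^2 = 1/2).
r to a half-sibling = 1/4 (half-sibs share one parent — one path of length 2: r = (1/2)^2 = 1/4).
Summing one r·B term per recipient: 3·0.125·0.547 + 3·0.25·0.309 + 1·0.5·0.138 + 2·0.25·0.432 = 0.721875.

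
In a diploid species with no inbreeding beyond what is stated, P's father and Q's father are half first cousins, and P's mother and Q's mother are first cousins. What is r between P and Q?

Wright's path rule: contributions from independent ancestry routes add.
P and Q are related in two ways: half second cousins through their fathers (r = 1/64) and second cousins through their mothers (r = 1/32).
r = 1/64 + 1/32 = 3/64 = 0.046875.

0.046875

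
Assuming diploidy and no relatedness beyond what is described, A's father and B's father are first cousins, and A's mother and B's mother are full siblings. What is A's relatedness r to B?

0.15625

Independent pedigree routes through distinct common ancestors add.
A and B are related in two ways: second cousins through their fathers (r = 1/32) and first cousins through their mothers (r = 1/8).
r = 1/32 + 1/8 = 0.15625.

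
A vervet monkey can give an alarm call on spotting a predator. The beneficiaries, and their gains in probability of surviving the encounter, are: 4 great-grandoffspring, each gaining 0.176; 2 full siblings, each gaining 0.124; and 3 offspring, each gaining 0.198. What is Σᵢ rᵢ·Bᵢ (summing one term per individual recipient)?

0.509

r to a great-grandoffspring = 1/8 (three parent–offspring links: r = (1/2)^3 = 1/8).
r to a full sibling = 1/2 (full sibs share both parents — two paths of length 2: r = 2·(1/2)^2 = 1/2).
r to an offspring = 0.5 (one parent–offspring link: r = (1/2)^1 = 1/2).
Summing one r·B term per recipient: 4·0.125·0.176 + 2·0.5·0.124 + 3·0.5·0.198 = 0.509.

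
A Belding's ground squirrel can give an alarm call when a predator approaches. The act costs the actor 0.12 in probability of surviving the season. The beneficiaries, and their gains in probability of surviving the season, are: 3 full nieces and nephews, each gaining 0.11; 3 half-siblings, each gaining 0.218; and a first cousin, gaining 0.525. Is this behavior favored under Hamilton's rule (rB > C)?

Hamilton's rule: the trait is favored when the sum of r·B over every recipient exceeds the actor's cost C.
r to a full niece or nephew = 0.25 (full aunt/uncle↔niece/nephew: two paths of length 3 through the shared grandparent pair: r = 2·(1/2)^3 = 1/4).
r to a half-sibling = 0.25 (half-sibs share one parent — one path of length 2: r = (1/2)^2 = 1/4).
r to a first cousin = 1/8 (first cousins share one grandparent pair — two paths of length 4: r = 2·(1/2)^4 = 1/8).
Summing one r·B term per recipient: 3·0.25·0.11 + 3·0.25·0.218 + 1·0.125·0.525 = 0.311625.
0.311625 > 0.12: the indirect benefit exceeds the cost.

Yes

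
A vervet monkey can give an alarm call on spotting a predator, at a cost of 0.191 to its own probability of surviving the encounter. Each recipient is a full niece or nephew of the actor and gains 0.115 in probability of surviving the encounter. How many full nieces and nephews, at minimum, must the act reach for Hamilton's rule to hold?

r to a full niece or nephew = 0.25 (full aunt/uncle↔niece/nephew: two paths of length 3 through the shared grandparent pair: r = 2·(1/2)^3 = 1/4).
Hamilton's rule: n·r·B > C  ⇒  n > C/(r·B) = 0.191/(0.25·0.115) = 6.643.
The smallest integer exceeding 6.643 is 7.

7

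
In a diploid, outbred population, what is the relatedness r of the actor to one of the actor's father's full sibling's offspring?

0.125

Each parent–offspring link contributes a factor of 1/2, and independent paths through distinct common ancestors add.
First cousins share one grandparent pair — two paths of length 4: r = 2·(1/2)^4 = 1/8.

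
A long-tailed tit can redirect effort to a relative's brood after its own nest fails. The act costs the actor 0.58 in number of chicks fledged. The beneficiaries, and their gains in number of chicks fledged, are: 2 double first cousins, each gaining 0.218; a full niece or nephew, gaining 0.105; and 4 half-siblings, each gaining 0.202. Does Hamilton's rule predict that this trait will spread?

Hamilton's rule: the trait is favored when the sum of r·B over every recipient exceeds the actor's cost C.
r to a double first cousin = 1/4 (double first cousins share both grandparent pairs — four paths of length 4: r = 4·(1/2)^4 = 1/4).
r to a full niece or nephew = 0.25 (full aunt/uncle↔niece/nephew: two paths of length 3 through the shared grandparent pair: r = 2·(1/2)^3 = 1/4).
r to a half-sibling = 0.25 (half-sibs share one parent — one path of length 2: r = (1/2)^2 = 1/4).
Summing one r·B term per recipient: 2·0.25·0.218 + 1·0.25·0.105 + 4·0.25·0.202 = 0.33725.
0.33725 < 0.58: the indirect benefit is less than the cost.

No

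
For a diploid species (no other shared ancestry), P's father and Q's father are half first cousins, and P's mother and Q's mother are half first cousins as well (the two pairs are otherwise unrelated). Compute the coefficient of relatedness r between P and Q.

With two independent routes of shared ancestry, r is the sum of the two contributions.
P and Q are related in two ways: half second cousins through their fathers (r = 1/64) and half second cousins through their mothers (r = 1/64).
r = 1/64 + 1/64 = 0.03125.

0.03125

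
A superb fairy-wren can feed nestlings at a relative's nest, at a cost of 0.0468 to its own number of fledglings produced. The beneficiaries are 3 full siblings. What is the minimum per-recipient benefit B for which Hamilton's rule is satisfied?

0.0312

r to a full sibling = 1/2 (full sibs share both parents — two paths of length 2: r = 2·(1/2)^2 = 1/2).
Hamilton's rule with n recipients of equal r: n·r·B > C, so B > C/(n·r) = 0.0468/(3·0.5) = 0.0312.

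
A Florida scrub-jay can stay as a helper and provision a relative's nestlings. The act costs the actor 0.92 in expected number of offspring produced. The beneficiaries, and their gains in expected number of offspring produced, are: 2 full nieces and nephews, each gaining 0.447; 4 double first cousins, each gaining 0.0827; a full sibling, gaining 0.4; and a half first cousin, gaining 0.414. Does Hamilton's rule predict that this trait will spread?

Hamilton's rule: the trait is favored when the sum of r·B over every recipient exceeds the actor's cost C.
r to a full niece or nephew = 0.25 (full aunt/uncle↔niece/nephew: two paths of length 3 through the shared grandparent pair: r = 2·(1/2)^3 = 1/4).
r to a double first cousin = 1/4 (double first cousins share both grandparent pairs — four paths of length 4: r = 4·(1/2)^4 = 1/4).
r to a full sibling = 0.5 (full sibs share both parents — two paths of length 2: r = 2·(1/2)^2 = 1/2).
r to a half first cousin = 0.0625 (half first cousins share one grandparent — one path of length 4: r = (1/2)^4 = 1/16).
Summing one r·B term per recipient: 2·0.25·0.447 + 4·0.25·0.0827 + 1·0.5·0.4 + 1·0.0625·0.414 = 0.532075.
0.532075 < 0.92: the indirect benefit is less than the cost.

No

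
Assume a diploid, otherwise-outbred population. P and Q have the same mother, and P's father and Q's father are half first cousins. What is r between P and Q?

0.265625

Wright's path rule: contributions from independent ancestry routes add.
P and Q are related in two ways: half-sibs through their shared mother (r = 1/4) and half second cousins through their fathers (r = 1/64).
r = 1/4 + 1/64 = 17/64 = 0.265625.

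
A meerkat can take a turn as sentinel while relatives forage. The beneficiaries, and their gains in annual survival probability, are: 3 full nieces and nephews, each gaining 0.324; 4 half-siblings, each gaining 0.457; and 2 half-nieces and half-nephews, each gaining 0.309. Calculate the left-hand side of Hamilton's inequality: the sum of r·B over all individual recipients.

r to a full niece or nephew = 0.25 (full aunt/uncle↔niece/nephew: two paths of length 3 through the shared grandparent pair: r = 2·(1/2)^3 = 1/4).
r to a half-sibling = 0.25 (half-sibs share one parent — one path of length 2: r = (1/2)^2 = 1/4).
r to a half-niece or half-nephew = 1/8 (half-aunt/uncle↔niece/nephew: one path of length 3: r = (1/2)^3 = 1/8).
Summing one r·B term per recipient: 3·0.25·0.324 + 4·0.25·0.457 + 2·0.125·0.309 = 0.77725.

0.77725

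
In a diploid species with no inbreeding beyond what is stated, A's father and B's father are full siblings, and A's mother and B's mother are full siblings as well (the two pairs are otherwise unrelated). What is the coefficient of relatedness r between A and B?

0.25

With two independent routes of shared ancestry, r is the sum of the two contributions.
A and B are related in two ways: first cousins through their fathers (r = 1/8) and first cousins through their mothers (r = 1/8) — i.e. double first cousins.
r = 1/8 + 1/8 = 1/4 = 0.25.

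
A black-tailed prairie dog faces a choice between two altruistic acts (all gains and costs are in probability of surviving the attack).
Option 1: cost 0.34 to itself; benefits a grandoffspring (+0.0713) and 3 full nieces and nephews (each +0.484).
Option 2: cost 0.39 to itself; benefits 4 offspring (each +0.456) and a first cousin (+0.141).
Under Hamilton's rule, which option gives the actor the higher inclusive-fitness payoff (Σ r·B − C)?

Option 2

Option 1: r to a grandoffspring = 0.25.
Option 1: r to a full niece or nephew = 0.25.
Option 1: Σ r·B − C = (1·0.25·0.0713 + 3·0.25·0.484) − 0.34 = 0.040825.
Option 2: r to an offspring = 0.5.
Option 2: r to a first cousin = 0.125.
Option 2: Σ r·B − C = (4·0.5·0.456 + 1·0.125·0.141) − 0.39 = 0.539625.
Option 2 has the higher net inclusive-fitness payoff.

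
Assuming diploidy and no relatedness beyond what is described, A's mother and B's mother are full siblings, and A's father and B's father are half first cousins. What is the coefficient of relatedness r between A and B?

With two independent routes of shared ancestry, r is the sum of the two contributions.
A and B are related in two ways: first cousins through their mothers (r = 1/8) and half second cousins through their fathers (r = 1/64).
r = 1/8 + 1/64 = 0.140625.

0.140625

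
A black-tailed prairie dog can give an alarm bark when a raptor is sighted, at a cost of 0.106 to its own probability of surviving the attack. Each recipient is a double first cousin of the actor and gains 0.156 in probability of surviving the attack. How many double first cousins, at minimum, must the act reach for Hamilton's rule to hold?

3

r to a double first cousin = 0.25 (double first cousins share both grandparent pairs — four paths of length 4: r = 4·(1/2)^4 = 1/4).
Hamilton's rule: n·r·B > C  ⇒  n > C/(r·B) = 0.106/(0.25·0.156) = 2.718.
The smallest integer exceeding 2.718 is 3.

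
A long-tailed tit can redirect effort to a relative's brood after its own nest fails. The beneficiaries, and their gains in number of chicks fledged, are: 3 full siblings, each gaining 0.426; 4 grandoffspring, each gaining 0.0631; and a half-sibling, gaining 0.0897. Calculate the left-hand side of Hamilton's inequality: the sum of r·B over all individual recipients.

0.724525

r to a full sibling = 0.5 (full sibs share both parents — two paths of length 2: r = 2·(1/2)^2 = 1/2).
r to a grandoffspring = 1/4 (two parent–offspring links: r = (1/2)^2 = 1/4).
r to a half-sibling = 0.25 (half-sibs share one parent — one path of length 2: r = (1/2)^2 = 1/4).
Summing one r·B term per recipient: 3·0.5·0.426 + 4·0.25·0.0631 + 1·0.25·0.0897 = 0.724525.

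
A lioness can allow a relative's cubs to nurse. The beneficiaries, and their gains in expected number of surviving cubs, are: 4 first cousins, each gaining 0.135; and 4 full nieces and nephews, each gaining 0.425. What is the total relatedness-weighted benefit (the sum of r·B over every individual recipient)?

0.4925

r to a first cousin = 0.125 (first cousins share one grandparent pair — two paths of length 4: r = 2·(1/2)^4 = 1/8).
r to a full niece or nephew = 1/4 (full aunt/uncle↔niece/nephew: two paths of length 3 through the shared grandparent pair: r = 2·(1/2)^3 = 1/4).
Summing one r·B term per recipient: 4·0.125·0.135 + 4·0.25·0.425 = 0.4925.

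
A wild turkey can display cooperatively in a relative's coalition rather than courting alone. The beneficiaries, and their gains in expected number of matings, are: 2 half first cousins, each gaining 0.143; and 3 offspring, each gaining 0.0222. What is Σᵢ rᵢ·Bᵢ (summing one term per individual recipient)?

r to a half first cousin = 0.0625 (half first cousins share one grandparent — one path of length 4: r = (1/2)^4 = 1/16).
r to an offspring = 0.5 (one parent–offspring link: r = (1/2)^1 = 1/2).
Summing one r·B term per recipient: 2·0.0625·0.143 + 3·0.5·0.0222 = 0.051175.

0.051175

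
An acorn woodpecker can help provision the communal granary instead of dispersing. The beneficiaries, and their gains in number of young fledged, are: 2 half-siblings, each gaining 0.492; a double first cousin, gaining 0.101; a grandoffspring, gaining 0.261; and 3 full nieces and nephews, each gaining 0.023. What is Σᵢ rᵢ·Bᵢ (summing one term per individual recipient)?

0.35375

r to a half-sibling = 1/4 (half-sibs share one parent — one path of length 2: r = (1/2)^2 = 1/4).
r to a double first cousin = 1/4 (double first cousins share both grandparent pairs — four paths of length 4: r = 4·(1/2)^4 = 1/4).
r to a grandoffspring = 1/4 (two parent–offspring links: r = (1/2)^2 = 1/4).
r to a full niece or nephew = 1/4 (full aunt/uncle↔niece/nephew: two paths of length 3 through the shared grandparent pair: r = 2·(1/2)^3 = 1/4).
Summing one r·B term per recipient: 2·0.25·0.492 + 1·0.25·0.101 + 1·0.25·0.261 + 3·0.25·0.023 = 0.35375.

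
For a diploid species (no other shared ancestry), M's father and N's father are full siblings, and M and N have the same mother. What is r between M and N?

0.375

Relatedness sums over independent paths through distinct common ancestors.
M and N are related in two ways: first cousins through their fathers (r = 1/8) and half-sibs through their shared mother (r = 1/4).
r = 1/8 + 1/4 = 3/8 = 0.375.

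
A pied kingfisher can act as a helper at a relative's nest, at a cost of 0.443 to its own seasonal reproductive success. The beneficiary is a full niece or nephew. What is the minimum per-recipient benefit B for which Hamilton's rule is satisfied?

1.772

r to a full niece or nephew = 1/4 (full aunt/uncle↔niece/nephew: two paths of length 3 through the shared grandparent pair: r = 2·(1/2)^3 = 1/4).
Hamilton's rule with n recipients of equal r: n·r·B > C, so B > C/(n·r) = 0.443/(1·0.25) = 1.772.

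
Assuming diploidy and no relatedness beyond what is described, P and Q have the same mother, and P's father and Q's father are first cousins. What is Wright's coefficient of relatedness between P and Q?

0.28125

Independent pedigree routes through distinct common ancestors add.
P and Q are related in two ways: half-sibs through their shared mother (r = 1/4) and second cousins through their fathers (r = 1/32).
r = 1/4 + 1/32 = 0.28125.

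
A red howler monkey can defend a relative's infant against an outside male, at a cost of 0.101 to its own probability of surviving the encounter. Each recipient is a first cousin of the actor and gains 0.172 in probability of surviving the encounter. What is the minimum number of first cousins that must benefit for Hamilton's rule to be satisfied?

5

r to a first cousin = 0.125 (first cousins share one grandparent pair — two paths of length 4: r = 2·(1/2)^4 = 1/8).
Hamilton's rule: n·r·B > C  ⇒  n > C/(r·B) = 0.101/(0.125·0.172) = 4.698.
The smallest integer exceeding 4.698 is 5.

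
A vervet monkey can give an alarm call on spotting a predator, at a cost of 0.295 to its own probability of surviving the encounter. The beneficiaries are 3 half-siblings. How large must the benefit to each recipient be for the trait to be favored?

r to a half-sibling = 1/4 (half-sibs share one parent — one path of length 2: r = (1/2)^2 = 1/4).
Hamilton's rule with n recipients of equal r: n·r·B > C, so B > C/(n·r) = 0.295/(3·0.25) = 0.3933.

0.3933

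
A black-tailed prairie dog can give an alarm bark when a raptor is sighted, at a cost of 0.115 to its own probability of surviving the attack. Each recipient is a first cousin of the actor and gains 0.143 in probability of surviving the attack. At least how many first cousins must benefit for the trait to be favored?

7

r to a first cousin = 0.125 (first cousins share one grandparent pair — two paths of length 4: r = 2·(1/2)^4 = 1/8).
Hamilton's rule: n·r·B > C  ⇒  n > C/(r·B) = 0.115/(0.125·0.143) = 6.434.
The smallest integer exceeding 6.434 is 7.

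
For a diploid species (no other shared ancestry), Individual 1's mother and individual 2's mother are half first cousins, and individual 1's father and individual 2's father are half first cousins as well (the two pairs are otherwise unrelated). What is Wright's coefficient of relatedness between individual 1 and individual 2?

Relatedness sums over independent paths through distinct common ancestors.
Individual 1 and individual 2 are related in two ways: half second cousins through their mothers (r = 1/64) and half second cousins through their fathers (r = 1/64).
r = 1/64 + 1/64 = 0.03125.

0.03125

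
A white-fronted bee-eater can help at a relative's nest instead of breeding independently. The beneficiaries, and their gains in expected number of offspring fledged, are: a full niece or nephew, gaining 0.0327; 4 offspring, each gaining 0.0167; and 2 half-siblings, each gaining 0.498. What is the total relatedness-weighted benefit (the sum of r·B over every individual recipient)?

r to a full niece or nephew = 1/4 (full aunt/uncle↔niece/nephew: two paths of length 3 through the shared grandparent pair: r = 2·(1/2)^3 = 1/4).
r to an offspring = 1/2 (one parent–offspring link: r = (1/2)^1 = 1/2).
r to a half-sibling = 0.25 (half-sibs share one parent — one path of length 2: r = (1/2)^2 = 1/4).
Summing one r·B term per recipient: 1·0.25·0.0327 + 4·0.5·0.0167 + 2·0.25·0.498 = 0.290575.

0.290575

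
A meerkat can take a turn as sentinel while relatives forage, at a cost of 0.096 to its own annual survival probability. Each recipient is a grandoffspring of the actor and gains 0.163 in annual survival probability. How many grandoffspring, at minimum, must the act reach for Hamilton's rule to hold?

3

r to a grandoffspring = 1/4 (two parent–offspring links: r = (1/2)^2 = 1/4).
Hamilton's rule: n·r·B > C  ⇒  n > C/(r·B) = 0.096/(0.25·0.163) = 2.356.
The smallest integer exceeding 2.356 is 3.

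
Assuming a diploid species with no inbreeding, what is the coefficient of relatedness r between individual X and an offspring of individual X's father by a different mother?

0.25

Each parent–offspring link contributes a factor of 1/2, and independent paths through distinct common ancestors add.
Half-sibs share one parent — one path of length 2: r = (1/2)^2 = 1/4.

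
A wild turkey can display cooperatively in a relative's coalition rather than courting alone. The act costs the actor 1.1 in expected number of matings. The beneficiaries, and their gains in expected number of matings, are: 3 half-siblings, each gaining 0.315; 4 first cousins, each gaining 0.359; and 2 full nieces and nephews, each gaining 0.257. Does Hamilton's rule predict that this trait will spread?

Hamilton's rule: the trait is favored when the sum of r·B over every recipient exceeds the actor's cost C.
r to a half-sibling = 1/4 (half-sibs share one parent — one path of length 2: r = (1/2)^2 = 1/4).
r to a first cousin = 1/8 (first cousins share one grandparent pair — two paths of length 4: r = 2·(1/2)^4 = 1/8).
r to a full niece or nephew = 0.25 (full aunt/uncle↔niece/nephew: two paths of length 3 through the shared grandparent pair: r = 2·(1/2)^3 = 1/4).
Summing one r·B term per recipient: 3·0.25·0.315 + 4·0.125·0.359 + 2·0.25·0.257 = 0.54425.
0.54425 < 1.1: the indirect benefit is less than the cost.

No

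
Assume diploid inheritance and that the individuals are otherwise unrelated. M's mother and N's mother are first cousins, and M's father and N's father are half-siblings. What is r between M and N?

Wright's path rule: contributions from independent ancestry routes add.
M and N are related in two ways: second cousins through their mothers (r = 1/32) and half first cousins through their fathers (r = 1/16).
r = 1/32 + 1/16 = 0.09375.

0.09375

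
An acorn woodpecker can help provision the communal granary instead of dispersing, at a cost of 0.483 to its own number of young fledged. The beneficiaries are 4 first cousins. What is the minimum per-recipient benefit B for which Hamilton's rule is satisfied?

r to a first cousin = 0.125 (first cousins share one grandparent pair — two paths of length 4: r = 2·(1/2)^4 = 1/8).
Hamilton's rule with n recipients of equal r: n·r·B > C, so B > C/(n·r) = 0.483/(4·0.125) = 0.966.

0.966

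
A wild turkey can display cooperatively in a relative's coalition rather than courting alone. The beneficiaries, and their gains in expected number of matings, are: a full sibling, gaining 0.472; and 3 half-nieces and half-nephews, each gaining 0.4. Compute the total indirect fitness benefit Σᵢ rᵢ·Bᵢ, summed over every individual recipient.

r to a full sibling = 0.5 (full sibs share both parents — two paths of length 2: r = 2·(1/2)^2 = 1/2).
r to a half-niece or half-nephew = 0.125 (half-aunt/uncle↔niece/nephew: one path of length 3: r = (1/2)^3 = 1/8).
Summing one r·B term per recipient: 1·0.5·0.472 + 3·0.125·0.4 = 0.386.

0.386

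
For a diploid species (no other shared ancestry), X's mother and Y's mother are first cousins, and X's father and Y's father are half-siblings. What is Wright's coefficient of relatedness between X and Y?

0.09375

Relatedness sums over independent paths through distinct common ancestors.
X and Y are related in two ways: second cousins through their mothers (r = 1/32) and half first cousins through their fathers (r = 1/16).
r = 1/32 + 1/16 = 0.09375.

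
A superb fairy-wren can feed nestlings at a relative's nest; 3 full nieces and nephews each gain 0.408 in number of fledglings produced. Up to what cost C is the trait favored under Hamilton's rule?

r to a full niece or nephew = 1/4 (full aunt/uncle↔niece/nephew: two paths of length 3 through the shared grandparent pair: r = 2·(1/2)^3 = 1/4).
Hamilton's rule: n·r·B > C, so the trait is favored while C < n·r·B = 3·0.25·0.408 = 0.306.

0.306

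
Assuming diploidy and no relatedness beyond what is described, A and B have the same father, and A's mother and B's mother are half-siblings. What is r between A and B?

0.3125

Wright's path rule: contributions from independent ancestry routes add.
A and B are related in two ways: half-sibs through their shared father (r = 1/4) and half first cousins through their mothers (r = 1/16).
r = 1/4 + 1/16 = 5/16 = 0.3125.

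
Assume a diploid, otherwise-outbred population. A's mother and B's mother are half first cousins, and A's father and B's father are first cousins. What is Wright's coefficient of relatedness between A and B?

0.046875

Relatedness sums over independent paths through distinct common ancestors.
A and B are related in two ways: half second cousins through their mothers (r = 1/64) and second cousins through their fathers (r = 1/32).
r = 1/64 + 1/32 = 0.046875.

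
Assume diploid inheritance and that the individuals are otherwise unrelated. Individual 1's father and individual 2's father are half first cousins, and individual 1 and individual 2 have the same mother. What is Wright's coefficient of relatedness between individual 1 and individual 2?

0.265625

With two independent routes of shared ancestry, r is the sum of the two contributions.
Individual 1 and individual 2 are related in two ways: half second cousins through their fathers (r = 1/64) and half-sibs through their shared mother (r = 1/4).
r = 1/64 + 1/4 = 0.265625.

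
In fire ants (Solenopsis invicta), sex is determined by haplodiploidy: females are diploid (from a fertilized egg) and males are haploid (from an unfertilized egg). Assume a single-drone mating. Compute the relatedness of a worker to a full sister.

0.75

Haplodiploid full sisters inherit their father's entire haploid genome identically (contributing 1/2) and on average half of their mother's contribution (1/2 · 1/2 = 1/4); r = 1/2 + 1/4 = 3/4.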